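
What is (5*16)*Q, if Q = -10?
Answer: -800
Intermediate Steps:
(5*16)*Q = (5*16)*(-10) = 80*(-10) = -800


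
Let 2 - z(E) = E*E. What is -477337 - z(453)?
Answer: -272130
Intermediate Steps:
z(E) = 2 - E**2 (z(E) = 2 - E*E = 2 - E**2)
-477337 - z(453) = -477337 - (2 - 1*453**2) = -477337 - (2 - 1*205209) = -477337 - (2 - 205209) = -477337 - 1*(-205207) = -477337 + 205207 = -272130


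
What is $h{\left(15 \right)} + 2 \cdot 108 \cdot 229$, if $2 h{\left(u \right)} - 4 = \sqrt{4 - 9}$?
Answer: $49466 + \frac{i \sqrt{5}}{2} \approx 49466.0 + 1.118 i$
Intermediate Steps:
$h{\left(u \right)} = 2 + \frac{i \sqrt{5}}{2}$ ($h{\left(u \right)} = 2 + \frac{\sqrt{4 - 9}}{2} = 2 + \frac{\sqrt{-5}}{2} = 2 + \frac{i \sqrt{5}}{2}$)
$h{\left(15 \right)} + 2 \cdot 108 \cdot 229 = \left(2 + \frac{i \sqrt{5}}{2}\right) + 2 \cdot 108 \cdot 229 = \left(2 + \frac{i \sqrt{5}}{2}\right) + 216 \cdot 229 = \left(2 + \frac{i \sqrt{5}}{2}\right) + 49464 = 49466 + \frac{i \sqrt{5}}{2}$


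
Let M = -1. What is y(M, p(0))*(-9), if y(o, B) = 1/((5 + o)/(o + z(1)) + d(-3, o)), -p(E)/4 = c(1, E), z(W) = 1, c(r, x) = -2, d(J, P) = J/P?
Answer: 0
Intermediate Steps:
p(E) = 8 (p(E) = -4*(-2) = 8)
y(o, B) = 1/(-3/o + (5 + o)/(1 + o)) (y(o, B) = 1/((5 + o)/(o + 1) - 3/o) = 1/((5 + o)/(1 + o) - 3/o) = 1/(-3/o + (5 + o)/(1 + o)))
y(M, p(0))*(-9) = -(1 - 1)/(-3 - (2 - 1))*(-9) = -1*0/(-3 - 1*1)*(-9) = -1*0/(-3 - 1)*(-9) = -1*0/(-4)*(-9) = -1*(-¼)*0*(-9) = 0*(-9) = 0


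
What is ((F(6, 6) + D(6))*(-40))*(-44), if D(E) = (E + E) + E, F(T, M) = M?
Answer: 42240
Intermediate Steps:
D(E) = 3*E (D(E) = 2*E + E = 3*E)
((F(6, 6) + D(6))*(-40))*(-44) = ((6 + 3*6)*(-40))*(-44) = ((6 + 18)*(-40))*(-44) = (24*(-40))*(-44) = -960*(-44) = 42240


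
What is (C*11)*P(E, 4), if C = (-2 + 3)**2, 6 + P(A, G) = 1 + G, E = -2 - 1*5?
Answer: -11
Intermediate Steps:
E = -7 (E = -2 - 5 = -7)
P(A, G) = -5 + G (P(A, G) = -6 + (1 + G) = -5 + G)
C = 1 (C = 1**2 = 1)
(C*11)*P(E, 4) = (1*11)*(-5 + 4) = 11*(-1) = -11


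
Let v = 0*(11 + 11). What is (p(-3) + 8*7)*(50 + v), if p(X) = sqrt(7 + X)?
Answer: 2900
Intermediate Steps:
v = 0 (v = 0*22 = 0)
(p(-3) + 8*7)*(50 + v) = (sqrt(7 - 3) + 8*7)*(50 + 0) = (sqrt(4) + 56)*50 = (2 + 56)*50 = 58*50 = 2900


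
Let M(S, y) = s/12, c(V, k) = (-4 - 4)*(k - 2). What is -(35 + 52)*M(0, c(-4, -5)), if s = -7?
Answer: 203/4 ≈ 50.750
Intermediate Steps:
c(V, k) = 16 - 8*k (c(V, k) = -8*(-2 + k) = 16 - 8*k)
M(S, y) = -7/12
-(35 + 52)*M(0, c(-4, -5)) = -(35 + 52)*(-7)/12 = -87*(-7)/12 = -1*(-203/4) = 203/4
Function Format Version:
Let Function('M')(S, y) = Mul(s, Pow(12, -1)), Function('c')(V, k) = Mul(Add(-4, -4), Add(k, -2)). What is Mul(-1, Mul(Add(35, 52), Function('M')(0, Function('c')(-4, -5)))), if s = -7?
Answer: Rational(203, 4) ≈ 50.750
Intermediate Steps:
Function('c')(V, k) = Add(16, Mul(-8, k)) (Function('c')(V, k) = Mul(-8, Add(-2, k)) = Add(16, Mul(-8, k)))
Function('M')(S, y) = Rational(-7, 12) (Function('M')(S, y) = Mul(-7, Pow(12, -1)) = Mul(-7, Rational(1, 12)) = Rational(-7, 12))
Mul(-1, Mul(Add(35, 52), Function('M')(0, Function('c')(-4, -5)))) = Mul(-1, Mul(Add(35, 52), Rational(-7, 12))) = Mul(-1, Mul(87, Rational(-7, 12))) = Mul(-1, Rational(-203, 4)) = Rational(203, 4)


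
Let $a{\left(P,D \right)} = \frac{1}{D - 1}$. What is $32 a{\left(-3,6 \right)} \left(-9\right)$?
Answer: $- \frac{288}{5} \approx -57.6$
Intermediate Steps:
$a{\left(P,D \right)} = \frac{1}{-1 + D}$
$32 a{\left(-3,6 \right)} \left(-9\right) = \frac{32}{-1 + 6} \left(-9\right) = \frac{32}{5} \left(-9\right) = - \frac{288}{5}$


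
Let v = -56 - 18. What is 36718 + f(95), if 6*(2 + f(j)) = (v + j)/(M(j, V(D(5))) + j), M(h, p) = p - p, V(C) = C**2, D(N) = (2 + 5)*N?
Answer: 6976047/190 ≈ 36716.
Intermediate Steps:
v = -74
D(N) = 7*N
M(h, p) = 0
f(j) = -2 + (-74 + j)/(6*j) (f(j) = -2 + ((-74 + j)/(0 + j))/6 = -2 + ((-74 + j)/j)/6 = -2 + (-74 + j)/(6*j))
36718 + f(95) = 36718 + (1/6)*(-74 - 11*95)/95 = 36718 + (1/6)*(1/95)*(-74 - 1045) = 36718 + (1/6)*(1/95)*(-1119) = 36718 - 373/190 = 6976047/190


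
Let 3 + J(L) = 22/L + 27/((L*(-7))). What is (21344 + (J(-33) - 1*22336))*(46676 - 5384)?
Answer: -3165334608/77 ≈ -4.1108e+7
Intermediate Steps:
J(L) = -3 + 127/(7*L) (J(L) = -3 + (22/L + 27/((L*(-7)))) = -3 + (22/L + 27/((-7*L))) = -3 + (22/L + 27*(-1/(7*L))) = -3 + (22/L - 27/(7*L)) = -3 + 127/(7*L))
(21344 + (J(-33) - 1*22336))*(46676 - 5384) = (21344 + ((-3 + (127/7)/(-33)) - 1*22336))*(46676 - 5384) = (21344 + ((-3 + (127/7)*(-1/33)) - 22336))*41292 = (21344 + ((-3 - 127/231) - 22336))*41292 = (21344 + (-820/231 - 22336))*41292 = (21344 - 5160436/231)*41292 = -229972/231*41292 = -3165334608/77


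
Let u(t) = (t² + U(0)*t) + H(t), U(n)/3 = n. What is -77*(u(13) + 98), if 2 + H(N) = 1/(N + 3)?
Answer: -326557/16 ≈ -20410.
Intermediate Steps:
H(N) = -2 + 1/(3 + N) (H(N) = -2 + 1/(N + 3) = -2 + 1/(3 + N))
U(n) = 3*n
u(t) = t² + (-5 - 2*t)/(3 + t) (u(t) = (t² + (3*0)*t) + (-5 - 2*t)/(3 + t) = (t² + 0*t) + (-5 - 2*t)/(3 + t) = (t² + 0) + (-5 - 2*t)/(3 + t) = t² + (-5 - 2*t)/(3 + t))
-77*(u(13) + 98) = -77*((-5 - 2*13 + 13²*(3 + 13))/(3 + 13) + 98) = -77*((-5 - 26 + 169*16)/16 + 98) = -77*((-5 - 26 + 2704)/16 + 98) = -77*((1/16)*2673 + 98) = -77*(2673/16 + 98) = -77*4241/16 = -326557/16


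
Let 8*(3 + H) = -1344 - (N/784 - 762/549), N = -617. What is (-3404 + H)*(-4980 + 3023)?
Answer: 8029545858421/1147776 ≈ 6.9957e+6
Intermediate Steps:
H = -195957649/1147776 (H = -3 + (-1344 - (-617/784 - 762/549))/8 = -3 + (-1344 - (-617*1/784 - 762*1/549))/8 = -3 + (-1344 - (-617/784 - 254/183))/8 = -3 + (-1344 - 1*(-312047/143472))/8 = -3 + (-1344 + 312047/143472)/8 = -3 + (⅛)*(-192514321/143472) = -3 - 192514321/1147776 = -195957649/1147776 ≈ -170.73)
(-3404 + H)*(-4980 + 3023) = (-3404 - 195957649/1147776)*(-4980 + 3023) = -4102987153/1147776*(-1957) = 8029545858421/1147776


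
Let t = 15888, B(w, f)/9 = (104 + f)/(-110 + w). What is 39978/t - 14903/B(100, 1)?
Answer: 11455085/71496 ≈ 160.22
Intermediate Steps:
B(w, f) = 9*(104 + f)/(-110 + w) (B(w, f) = 9*((104 + f)/(-110 + w)) = 9*(104 + f)/(-110 + w))
39978/t - 14903/B(100, 1) = 39978/15888 - 14903*(-110 + 100)/(9*(104 + 1)) = 39978*(1/15888) - 14903/(9*105/(-10)) = 6663/2648 - 14903/(9*(-⅒)*105) = 6663/2648 - 14903/(-189/2) = 6663/2648 - 14903*(-2/189) = 6663/2648 + 4258/27 = 11455085/71496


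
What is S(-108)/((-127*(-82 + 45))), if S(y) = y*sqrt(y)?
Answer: -648*I*sqrt(3)/4699 ≈ -0.23885*I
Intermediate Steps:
S(y) = y**(3/2)
S(-108)/((-127*(-82 + 45))) = (-108)**(3/2)/((-127*(-82 + 45))) = (-648*I*sqrt(3))/((-127*(-37))) = -648*I*sqrt(3)/4699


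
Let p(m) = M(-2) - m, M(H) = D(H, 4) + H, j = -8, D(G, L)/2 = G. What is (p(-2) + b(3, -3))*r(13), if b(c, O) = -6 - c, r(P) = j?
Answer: 104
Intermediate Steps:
D(G, L) = 2*G
M(H) = 3*H (M(H) = 2*H + H = 3*H)
r(P) = -8
p(m) = -6 - m (p(m) = 3*(-2) - m = -6 - m)
(p(-2) + b(3, -3))*r(13) = ((-6 - 1*(-2)) + (-6 - 1*3))*(-8) = ((-6 + 2) + (-6 - 3))*(-8) = (-4 - 9)*(-8) = -13*(-8) = 104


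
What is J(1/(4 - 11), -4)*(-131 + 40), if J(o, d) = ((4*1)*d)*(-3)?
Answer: -4368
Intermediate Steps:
J(o, d) = -12*d (J(o, d) = (4*d)*(-3) = -12*d)
J(1/(4 - 11), -4)*(-131 + 40) = (-12*(-4))*(-131 + 40) = 48*(-91) = -4368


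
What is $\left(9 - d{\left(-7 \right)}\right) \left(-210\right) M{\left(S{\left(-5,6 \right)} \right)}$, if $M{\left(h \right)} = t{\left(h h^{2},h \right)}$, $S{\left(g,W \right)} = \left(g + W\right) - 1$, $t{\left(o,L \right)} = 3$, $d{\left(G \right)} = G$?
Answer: $-10080$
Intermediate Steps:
$S{\left(g,W \right)} = -1 + W + g$ ($S{\left(g,W \right)} = \left(W + g\right) - 1 = -1 + W + g$)
$M{\left(h \right)} = 3$
$\left(9 - d{\left(-7 \right)}\right) \left(-210\right) M{\left(S{\left(-5,6 \right)} \right)} = \left(9 - -7\right) \left(-210\right) 3 = \left(9 + 7\right) \left(-210\right) 3 = 16 \left(-210\right) 3 = \left(-3360\right) 3 = -10080$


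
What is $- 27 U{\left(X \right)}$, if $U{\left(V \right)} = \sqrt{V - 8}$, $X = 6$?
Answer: $- 27 i \sqrt{2} \approx - 38.184 i$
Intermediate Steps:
$U{\left(V \right)} = \sqrt{-8 + V}$
$- 27 U{\left(X \right)} = - 27 \sqrt{-8 + 6} = - 27 \sqrt{-2} = - 27 i \sqrt{2}$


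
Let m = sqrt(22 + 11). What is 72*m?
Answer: 72*sqrt(33) ≈ 413.61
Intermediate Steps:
m = sqrt(33) ≈ 5.7446
72*m = 72*sqrt(33)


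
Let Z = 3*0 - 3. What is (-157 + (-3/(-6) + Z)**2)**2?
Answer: 363609/16 ≈ 22726.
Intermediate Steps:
Z = -3 (Z = 0 - 3 = -3)
(-157 + (-3/(-6) + Z)**2)**2 = (-157 + (-3/(-6) - 3)**2)**2 = (-157 + (-3*(-1/6) - 3)**2)**2 = (-157 + (1/2 - 3)**2)**2 = (-157 + (-5/2)**2)**2 = (-157 + 25/4)**2 = (-603/4)**2 = 363609/16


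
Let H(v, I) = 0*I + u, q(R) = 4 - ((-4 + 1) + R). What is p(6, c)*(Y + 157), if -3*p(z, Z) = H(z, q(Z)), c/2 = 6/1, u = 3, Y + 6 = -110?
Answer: -41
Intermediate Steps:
Y = -116 (Y = -6 - 110 = -116)
c = 12 (c = 2*(6/1) = 2*(6*1) = 2*6 = 12)
q(R) = 7 - R (q(R) = 4 - (-3 + R) = 4 + (3 - R) = 7 - R)
H(v, I) = 3 (H(v, I) = 0*I + 3 = 0 + 3 = 3)
p(z, Z) = -1 (p(z, Z) = -⅓*3 = -1)
p(6, c)*(Y + 157) = -(-116 + 157) = -1*41 = -41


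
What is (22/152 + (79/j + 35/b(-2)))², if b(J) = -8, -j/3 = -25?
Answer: 1311671089/129960000 ≈ 10.093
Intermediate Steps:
j = 75 (j = -3*(-25) = 75)
(22/152 + (79/j + 35/b(-2)))² = (22/152 + (79/75 + 35/(-8)))² = (22*(1/152) + (79*(1/75) + 35*(-⅛)))² = (11/76 + (79/75 - 35/8))² = (11/76 - 1993/600)² = (-36217/11400)² = 1311671089/129960000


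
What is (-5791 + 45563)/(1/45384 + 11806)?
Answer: 1805012448/535803505 ≈ 3.3688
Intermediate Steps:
(-5791 + 45563)/(1/45384 + 11806) = 39772/(1/45384 + 11806) = 39772/(535803505/45384) = 39772*(45384/535803505) = 1805012448/535803505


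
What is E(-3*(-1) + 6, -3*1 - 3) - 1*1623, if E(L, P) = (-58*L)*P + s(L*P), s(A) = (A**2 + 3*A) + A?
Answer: 4209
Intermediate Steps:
s(A) = A**2 + 4*A
E(L, P) = -58*L*P + L*P*(4 + L*P) (E(L, P) = (-58*L)*P + (L*P)*(4 + L*P) = -58*L*P + L*P*(4 + L*P))
E(-3*(-1) + 6, -3*1 - 3) - 1*1623 = (-3*(-1) + 6)*(-3*1 - 3)*(-54 + (-3*(-1) + 6)*(-3*1 - 3)) - 1*1623 = (3 + 6)*(-3 - 3)*(-54 + (3 + 6)*(-3 - 3)) - 1623 = 9*(-6)*(-54 + 9*(-6)) - 1623 = 9*(-6)*(-54 - 54) - 1623 = 9*(-6)*(-108) - 1623 = 5832 - 1623 = 4209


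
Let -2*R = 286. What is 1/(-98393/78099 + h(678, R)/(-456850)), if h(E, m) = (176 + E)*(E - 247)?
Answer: -17839764075/36848526688 ≈ -0.48414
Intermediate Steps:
R = -143 (R = -½*286 = -143)
h(E, m) = (-247 + E)*(176 + E) (h(E, m) = (176 + E)*(-247 + E) = (-247 + E)*(176 + E))
1/(-98393/78099 + h(678, R)/(-456850)) = 1/(-98393/78099 + (-43472 + 678² - 71*678)/(-456850)) = 1/(-98393*1/78099 + (-43472 + 459684 - 48138)*(-1/456850)) = 1/(-98393/78099 + 368074*(-1/456850)) = 1/(-98393/78099 - 184037/228425) = 1/(-36848526688/17839764075) = -17839764075/36848526688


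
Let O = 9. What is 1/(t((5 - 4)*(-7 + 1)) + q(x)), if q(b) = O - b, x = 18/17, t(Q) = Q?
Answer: 17/33 ≈ 0.51515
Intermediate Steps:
x = 18/17 (x = 18*(1/17) = 18/17 ≈ 1.0588)
q(b) = 9 - b
1/(t((5 - 4)*(-7 + 1)) + q(x)) = 1/((5 - 4)*(-7 + 1) + (9 - 1*18/17)) = 1/(1*(-6) + (9 - 18/17)) = 1/(-6 + 135/17) = 1/(33/17) = 17/33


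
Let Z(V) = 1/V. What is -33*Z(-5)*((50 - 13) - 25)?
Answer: 396/5 ≈ 79.200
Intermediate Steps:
-33*Z(-5)*((50 - 13) - 25) = -33*((50 - 13) - 25)/(-5) = -(-33)*(37 - 25)/5 = -(-33)*12/5 = -33*(-12/5) = 396/5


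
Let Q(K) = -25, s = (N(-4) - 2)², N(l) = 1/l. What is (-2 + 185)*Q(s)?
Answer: -4575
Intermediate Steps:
s = 81/16 (s = (1/(-4) - 2)² = (-¼ - 2)² = (-9/4)² = 81/16 ≈ 5.0625)
(-2 + 185)*Q(s) = (-2 + 185)*(-25) = 183*(-25) = -4575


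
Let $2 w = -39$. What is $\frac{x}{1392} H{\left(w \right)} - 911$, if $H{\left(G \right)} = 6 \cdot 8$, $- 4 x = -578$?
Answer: $- \frac{52549}{58} \approx -906.02$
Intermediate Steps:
$x = \frac{289}{2}$ ($x = \left(- \frac{1}{4}\right) \left(-578\right) = \frac{289}{2} \approx 144.5$)
$w = - \frac{39}{2}$ ($w = \frac{1}{2} \left(-39\right) = - \frac{39}{2} \approx -19.5$)
$H{\left(G \right)} = 48$
$\frac{x}{1392} H{\left(w \right)} - 911 = \frac{289}{2 \cdot 1392} \cdot 48 - 911 = \frac{289}{2} \cdot \frac{1}{1392} \cdot 48 - 911 = \frac{289}{2784} \cdot 48 - 911 = \frac{289}{58} - 911 = - \frac{52549}{58}$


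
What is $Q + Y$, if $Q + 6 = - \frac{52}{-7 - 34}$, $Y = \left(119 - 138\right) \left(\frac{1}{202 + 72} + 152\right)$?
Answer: $- \frac{32497727}{11234} \approx -2892.8$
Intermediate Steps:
$Y = - \frac{791331}{274}$ ($Y = - 19 \left(\frac{1}{274} + 152\right) = \left(-19\right) \frac{41649}{274} = - \frac{791331}{274} \approx -2888.1$)
$Q = - \frac{194}{41}$ ($Q = -6 - \frac{52}{-7 - 34} = -6 - \frac{52}{-41} = -6 - - \frac{52}{41} = -6 + \frac{52}{41} = - \frac{194}{41} \approx -4.7317$)
$Q + Y = - \frac{194}{41} - \frac{791331}{274} = - \frac{32497727}{11234}$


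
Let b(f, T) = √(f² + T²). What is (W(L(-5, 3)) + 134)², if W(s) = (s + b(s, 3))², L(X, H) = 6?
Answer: 52705 + 15480*√5 ≈ 87319.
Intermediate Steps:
b(f, T) = √(T² + f²)
W(s) = (s + √(9 + s²))² (W(s) = (s + √(3² + s²))² = (s + √(9 + s²))²)
(W(L(-5, 3)) + 134)² = ((6 + √(9 + 6²))² + 134)² = ((6 + √(9 + 36))² + 134)² = ((6 + √45)² + 134)² = ((6 + 3*√5)² + 134)² = (134 + (6 + 3*√5)²)²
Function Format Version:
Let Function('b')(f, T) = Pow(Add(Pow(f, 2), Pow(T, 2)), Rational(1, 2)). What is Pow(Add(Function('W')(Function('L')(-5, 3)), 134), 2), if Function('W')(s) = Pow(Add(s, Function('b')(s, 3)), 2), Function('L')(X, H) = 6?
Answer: Add(52705, Mul(15480, Pow(5, Rational(1, 2)))) ≈ 87319.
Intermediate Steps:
Function('b')(f, T) = Pow(Add(Pow(T, 2), Pow(f, 2)), Rational(1, 2))
Function('W')(s) = Pow(Add(s, Pow(Add(9, Pow(s, 2)), Rational(1, 2))), 2) (Function('W')(s) = Pow(Add(s, Pow(Add(Pow(3, 2), Pow(s, 2)), Rational(1, 2))), 2) = Pow(Add(s, Pow(Add(9, Pow(s, 2)), Rational(1, 2))), 2))
Pow(Add(Function('W')(Function('L')(-5, 3)), 134), 2) = Pow(Add(Pow(Add(6, Pow(Add(9, Pow(6, 2)), Rational(1, 2))), 2), 134), 2) = Pow(Add(Pow(Add(6, Pow(Add(9, 36), Rational(1, 2))), 2), 134), 2) = Pow(Add(Pow(Add(6, Pow(45, Rational(1, 2))), 2), 134), 2) = Pow(Add(Pow(Add(6, Mul(3, Pow(5, Rational(1, 2)))), 2), 134), 2) = Pow(Add(134, Pow(Add(6, Mul(3, Pow(5, Rational(1, 2)))), 2)), 2)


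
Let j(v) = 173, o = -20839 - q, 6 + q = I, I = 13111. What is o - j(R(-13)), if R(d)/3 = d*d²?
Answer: -34117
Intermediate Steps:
q = 13105 (q = -6 + 13111 = 13105)
R(d) = 3*d³ (R(d) = 3*(d*d²) = 3*d³)
o = -33944 (o = -20839 - 1*13105 = -20839 - 13105 = -33944)
o - j(R(-13)) = -33944 - 1*173 = -33944 - 173 = -34117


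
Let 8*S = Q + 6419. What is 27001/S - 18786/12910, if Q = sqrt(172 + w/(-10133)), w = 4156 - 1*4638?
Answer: 17354163619761413/539010496869205 - 216008*sqrt(17665446614)/417513940255 ≈ 32.128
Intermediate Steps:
w = -482 (w = 4156 - 4638 = -482)
Q = sqrt(17665446614)/10133 (Q = sqrt(172 - 482/(-10133)) = sqrt(172 - 482*(-1/10133)) = sqrt(172 + 482/10133) = sqrt(1743358/10133) = sqrt(17665446614)/10133 ≈ 13.117)
S = 6419/8 + sqrt(17665446614)/81064 (S = (sqrt(17665446614)/10133 + 6419)/8 = (6419 + sqrt(17665446614)/10133)/8 = 6419/8 + sqrt(17665446614)/81064 ≈ 804.01)
27001/S - 18786/12910 = 27001/(6419/8 + sqrt(17665446614)/81064) - 18786/12910 = 27001/(6419/8 + sqrt(17665446614)/81064) - 18786*1/12910 = 27001/(6419/8 + sqrt(17665446614)/81064) - 9393/6455 = -9393/6455 + 27001/(6419/8 + sqrt(17665446614)/81064)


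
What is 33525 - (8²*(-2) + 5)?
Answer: 33648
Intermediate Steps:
33525 - (8²*(-2) + 5) = 33525 - (64*(-2) + 5) = 33525 - (-128 + 5) = 33525 - 1*(-123) = 33525 + 123 = 33648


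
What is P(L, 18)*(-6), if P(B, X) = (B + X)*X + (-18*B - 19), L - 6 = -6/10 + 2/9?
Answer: -1830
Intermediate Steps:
L = 253/45 (L = 6 + (-6/10 + 2/9) = 6 + (-6*1/10 + 2*(1/9)) = 6 + (-3/5 + 2/9) = 6 - 17/45 = 253/45 ≈ 5.6222)
P(B, X) = -19 - 18*B + X*(B + X) (P(B, X) = X*(B + X) + (-19 - 18*B) = -19 - 18*B + X*(B + X))
P(L, 18)*(-6) = (-19 + 18**2 - 18*253/45 + (253/45)*18)*(-6) = (-19 + 324 - 506/5 + 506/5)*(-6) = 305*(-6) = -1830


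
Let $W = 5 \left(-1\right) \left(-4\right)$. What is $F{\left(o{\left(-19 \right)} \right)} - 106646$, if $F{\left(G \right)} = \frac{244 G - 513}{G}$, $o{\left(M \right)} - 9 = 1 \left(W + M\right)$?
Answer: $- \frac{1064533}{10} \approx -1.0645 \cdot 10^{5}$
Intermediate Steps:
$W = 20$ ($W = \left(-5\right) \left(-4\right) = 20$)
$o{\left(M \right)} = 29 + M$ ($o{\left(M \right)} = 9 + 1 \left(20 + M\right) = 9 + \left(20 + M\right) = 29 + M$)
$F{\left(G \right)} = \frac{-513 + 244 G}{G}$ ($F{\left(G \right)} = \frac{244 G - 513}{G} = \frac{-513 + 244 G}{G}$)
$F{\left(o{\left(-19 \right)} \right)} - 106646 = \left(244 - \frac{513}{29 - 19}\right) - 106646 = \left(244 - \frac{513}{10}\right) - 106646 = \frac{1927}{10} - 106646 = - \frac{1064533}{10}$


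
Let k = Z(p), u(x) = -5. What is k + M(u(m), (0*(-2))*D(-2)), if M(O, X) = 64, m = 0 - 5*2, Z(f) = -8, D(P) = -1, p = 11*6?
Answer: 56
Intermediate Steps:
p = 66
m = -10 (m = 0 - 10 = -10)
k = -8
k + M(u(m), (0*(-2))*D(-2)) = -8 + 64 = 56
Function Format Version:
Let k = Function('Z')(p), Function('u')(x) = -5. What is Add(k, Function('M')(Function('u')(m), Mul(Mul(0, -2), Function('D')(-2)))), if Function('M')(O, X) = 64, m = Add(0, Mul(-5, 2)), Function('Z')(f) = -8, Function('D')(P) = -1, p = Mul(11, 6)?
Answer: 56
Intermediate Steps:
p = 66
m = -10 (m = Add(0, -10) = -10)
k = -8
Add(k, Function('M')(Function('u')(m), Mul(Mul(0, -2), Function('D')(-2)))) = Add(-8, 64) = 56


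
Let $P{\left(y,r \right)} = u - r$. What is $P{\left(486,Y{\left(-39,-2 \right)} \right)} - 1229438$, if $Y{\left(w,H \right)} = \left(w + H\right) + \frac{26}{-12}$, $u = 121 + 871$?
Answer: $- \frac{7370417}{6} \approx -1.2284 \cdot 10^{6}$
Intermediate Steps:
$u = 992$
$Y{\left(w,H \right)} = - \frac{13}{6} + H + w$ ($Y{\left(w,H \right)} = \left(H + w\right) + 26 \left(- \frac{1}{12}\right) = \left(H + w\right) - \frac{13}{6} = - \frac{13}{6} + H + w$)
$P{\left(y,r \right)} = 992 - r$
$P{\left(486,Y{\left(-39,-2 \right)} \right)} - 1229438 = \left(992 - \left(- \frac{13}{6} - 2 - 39\right)\right) - 1229438 = \left(992 - - \frac{259}{6}\right) - 1229438 = \left(992 + \frac{259}{6}\right) - 1229438 = \frac{6211}{6} - 1229438 = - \frac{7370417}{6}$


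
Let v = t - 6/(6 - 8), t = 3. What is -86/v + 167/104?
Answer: -3971/312 ≈ -12.728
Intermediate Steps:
v = 6 (v = 3 - 6/(6 - 8) = 3 - 6/(-2) = 3 - ½*(-6) = 3 + 3 = 6)
-86/v + 167/104 = -86/6 + 167/104 = -86*⅙ + 167*(1/104) = -43/3 + 167/104 = -3971/312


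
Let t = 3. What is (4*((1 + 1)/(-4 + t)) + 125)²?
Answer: 13689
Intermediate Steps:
(4*((1 + 1)/(-4 + t)) + 125)² = (4*((1 + 1)/(-4 + 3)) + 125)² = (4*(2/(-1)) + 125)² = (4*(2*(-1)) + 125)² = (4*(-2) + 125)² = (-8 + 125)² = 117² = 13689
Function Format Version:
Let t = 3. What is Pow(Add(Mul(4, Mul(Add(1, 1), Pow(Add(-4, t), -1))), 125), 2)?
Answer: 13689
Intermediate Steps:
Pow(Add(Mul(4, Mul(Add(1, 1), Pow(Add(-4, t), -1))), 125), 2) = Pow(Add(Mul(4, Mul(Add(1, 1), Pow(Add(-4, 3), -1))), 125), 2) = Pow(Add(Mul(4, Mul(2, Pow(-1, -1))), 125), 2) = Pow(Add(Mul(4, Mul(2, -1)), 125), 2) = Pow(Add(Mul(4, -2), 125), 2) = Pow(Add(-8, 125), 2) = Pow(117, 2) = 13689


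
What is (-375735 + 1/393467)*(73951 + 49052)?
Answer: -18184680276981732/393467 ≈ -4.6217e+10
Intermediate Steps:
(-375735 + 1/393467)*(73951 + 49052) = (-375735 + 1/393467)*123003 = -147839323244/393467*123003 = -18184680276981732/393467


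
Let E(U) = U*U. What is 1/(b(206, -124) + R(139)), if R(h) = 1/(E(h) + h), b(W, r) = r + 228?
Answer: 19460/2023841 ≈ 0.0096154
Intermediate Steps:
b(W, r) = 228 + r
E(U) = U²
R(h) = 1/(h + h²) (R(h) = 1/(h² + h) = 1/(h + h²))
1/(b(206, -124) + R(139)) = 1/((228 - 124) + 1/(139*(1 + 139))) = 1/(104 + (1/139)/140) = 1/(104 + (1/139)*(1/140)) = 1/(104 + 1/19460) = 1/(2023841/19460) = 19460/2023841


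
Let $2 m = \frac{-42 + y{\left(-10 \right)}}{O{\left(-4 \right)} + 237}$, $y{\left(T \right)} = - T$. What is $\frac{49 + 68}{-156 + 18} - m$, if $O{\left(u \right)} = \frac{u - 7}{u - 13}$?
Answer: $- \frac{18131}{23230} \approx -0.7805$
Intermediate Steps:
$O{\left(u \right)} = \frac{-7 + u}{-13 + u}$
$m = - \frac{34}{505}$ ($m = \frac{\left(-42 - -10\right) \frac{1}{\frac{-7 - 4}{-13 - 4} + 237}}{2} = \frac{\left(-42 + 10\right) \frac{1}{\frac{1}{-17} \left(-11\right) + 237}}{2} = \frac{\left(-32\right) \frac{1}{\left(- \frac{1}{17}\right) \left(-11\right) + 237}}{2} = \frac{\left(-32\right) \frac{1}{\frac{11}{17} + 237}}{2} = \frac{\left(-32\right) \frac{1}{\frac{4040}{17}}}{2} = \frac{\left(-32\right) \frac{17}{4040}}{2} = \frac{1}{2} \left(- \frac{68}{505}\right) = - \frac{34}{505} \approx -0.067327$)
$\frac{49 + 68}{-156 + 18} - m = \frac{49 + 68}{-156 + 18} - - \frac{34}{505} = \frac{117}{-138} + \frac{34}{505} = 117 \left(- \frac{1}{138}\right) + \frac{34}{505} = - \frac{39}{46} + \frac{34}{505} = - \frac{18131}{23230}$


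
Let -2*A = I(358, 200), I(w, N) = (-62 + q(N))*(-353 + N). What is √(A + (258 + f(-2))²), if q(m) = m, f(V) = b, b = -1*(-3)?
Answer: 3*√8742 ≈ 280.50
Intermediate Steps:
b = 3
f(V) = 3
I(w, N) = (-353 + N)*(-62 + N) (I(w, N) = (-62 + N)*(-353 + N) = (-353 + N)*(-62 + N))
A = 10557 (A = -(21886 + 200² - 415*200)/2 = -(21886 + 40000 - 83000)/2 = -½*(-21114) = 10557)
√(A + (258 + f(-2))²) = √(10557 + (258 + 3)²) = √(10557 + 261²) = √(10557 + 68121) = √78678 = 3*√8742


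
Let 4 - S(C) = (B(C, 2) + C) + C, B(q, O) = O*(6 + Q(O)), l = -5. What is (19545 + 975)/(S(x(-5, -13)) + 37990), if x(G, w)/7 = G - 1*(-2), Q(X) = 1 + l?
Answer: 2565/4754 ≈ 0.53955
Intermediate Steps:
Q(X) = -4 (Q(X) = 1 - 5 = -4)
B(q, O) = 2*O (B(q, O) = O*(6 - 4) = O*2 = 2*O)
x(G, w) = 14 + 7*G (x(G, w) = 7*(G - 1*(-2)) = 7*(G + 2) = 7*(2 + G) = 14 + 7*G)
S(C) = -2*C (S(C) = 4 - ((2*2 + C) + C) = 4 - ((4 + C) + C) = 4 - (4 + 2*C) = 4 + (-4 - 2*C) = -2*C)
(19545 + 975)/(S(x(-5, -13)) + 37990) = (19545 + 975)/(-2*(14 + 7*(-5)) + 37990) = 20520/(-2*(14 - 35) + 37990) = 20520/(-2*(-21) + 37990) = 20520/(42 + 37990) = 20520/38032 = 20520*(1/38032) = 2565/4754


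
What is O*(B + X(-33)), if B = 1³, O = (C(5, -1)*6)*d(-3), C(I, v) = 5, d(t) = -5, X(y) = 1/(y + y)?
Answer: -1625/11 ≈ -147.73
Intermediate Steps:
X(y) = 1/(2*y)
O = -150 (O = (5*6)*(-5) = 30*(-5) = -150)
B = 1
O*(B + X(-33)) = -150*(1 + (½)/(-33)) = -150*(1 + (½)*(-1/33)) = -150*(1 - 1/66) = -150*65/66 = -1625/11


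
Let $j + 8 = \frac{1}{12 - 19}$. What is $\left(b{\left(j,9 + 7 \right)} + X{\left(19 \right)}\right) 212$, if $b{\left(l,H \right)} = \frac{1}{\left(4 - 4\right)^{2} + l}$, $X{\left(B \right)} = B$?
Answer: $\frac{228112}{57} \approx 4002.0$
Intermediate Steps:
$j = - \frac{57}{7}$ ($j = -8 + \frac{1}{12 - 19} = -8 + \frac{1}{-7} = -8 - \frac{1}{7} = - \frac{57}{7} \approx -8.1429$)
$b{\left(l,H \right)} = \frac{1}{l}$ ($b{\left(l,H \right)} = \frac{1}{0^{2} + l} = \frac{1}{0 + l} = \frac{1}{l}$)
$\left(b{\left(j,9 + 7 \right)} + X{\left(19 \right)}\right) 212 = \left(\frac{1}{- \frac{57}{7}} + 19\right) 212 = \left(- \frac{7}{57} + 19\right) 212 = \frac{1076}{57} \cdot 212 = \frac{228112}{57}$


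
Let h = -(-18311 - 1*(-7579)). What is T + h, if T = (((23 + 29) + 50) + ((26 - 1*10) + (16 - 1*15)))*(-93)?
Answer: -335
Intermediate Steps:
h = 10732 (h = -(-18311 + 7579) = -1*(-10732) = 10732)
T = -11067 (T = ((52 + 50) + ((26 - 10) + (16 - 15)))*(-93) = (102 + (16 + 1))*(-93) = (102 + 17)*(-93) = 119*(-93) = -11067)
T + h = -11067 + 10732 = -335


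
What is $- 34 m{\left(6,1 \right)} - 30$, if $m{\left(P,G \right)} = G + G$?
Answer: $-98$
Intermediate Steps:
$m{\left(P,G \right)} = 2 G$
$- 34 m{\left(6,1 \right)} - 30 = - 34 \cdot 2 \cdot 1 - 30 = \left(-34\right) 2 - 30 = -68 - 30 = -98$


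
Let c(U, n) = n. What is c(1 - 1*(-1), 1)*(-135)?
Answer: -135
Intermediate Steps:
c(1 - 1*(-1), 1)*(-135) = 1*(-135) = -135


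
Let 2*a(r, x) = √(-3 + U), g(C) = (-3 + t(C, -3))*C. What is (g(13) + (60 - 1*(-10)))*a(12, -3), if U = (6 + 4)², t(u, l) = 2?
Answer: 57*√97/2 ≈ 280.69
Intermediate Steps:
g(C) = -C (g(C) = (-3 + 2)*C = -C)
U = 100 (U = 10² = 100)
a(r, x) = √97/2 (a(r, x) = √(-3 + 100)/2 = √97/2)
(g(13) + (60 - 1*(-10)))*a(12, -3) = (-1*13 + (60 - 1*(-10)))*(√97/2) = (-13 + (60 + 10))*(√97/2) = (-13 + 70)*(√97/2) = 57*(√97/2) = 57*√97/2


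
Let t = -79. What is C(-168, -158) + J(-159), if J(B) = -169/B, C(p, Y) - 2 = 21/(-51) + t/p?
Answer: 472475/151368 ≈ 3.1214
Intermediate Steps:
C(p, Y) = 27/17 - 79/p (C(p, Y) = 2 + (21/(-51) - 79/p) = 2 + (21*(-1/51) - 79/p) = 2 + (-7/17 - 79/p) = 27/17 - 79/p)
C(-168, -158) + J(-159) = (27/17 - 79/(-168)) - 169/(-159) = (27/17 - 79*(-1/168)) - 169*(-1/159) = (27/17 + 79/168) + 169/159 = 5879/2856 + 169/159 = 472475/151368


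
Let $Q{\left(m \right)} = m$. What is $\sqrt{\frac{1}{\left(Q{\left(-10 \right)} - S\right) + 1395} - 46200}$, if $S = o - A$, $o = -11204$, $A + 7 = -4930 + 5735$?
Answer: $\frac{i \sqrt{8279583714413}}{13387} \approx 214.94 i$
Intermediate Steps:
$A = 798$ ($A = -7 + \left(-4930 + 5735\right) = -7 + 805 = 798$)
$S = -12002$ ($S = -11204 - 798 = -12002$)
$\sqrt{\frac{1}{\left(Q{\left(-10 \right)} - S\right) + 1395} - 46200} = \sqrt{\frac{1}{\left(-10 - -12002\right) + 1395} - 46200} = \sqrt{\frac{1}{\left(-10 + 12002\right) + 1395} - 46200} = \sqrt{\frac{1}{11992 + 1395} - 46200} = \sqrt{\frac{1}{13387} - 46200} = \sqrt{- \frac{618479399}{13387}} = \frac{i \sqrt{8279583714413}}{13387}$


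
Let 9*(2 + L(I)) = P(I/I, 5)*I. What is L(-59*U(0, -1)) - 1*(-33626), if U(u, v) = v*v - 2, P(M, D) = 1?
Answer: 302675/9 ≈ 33631.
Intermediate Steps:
U(u, v) = -2 + v**2 (U(u, v) = v**2 - 2 = -2 + v**2)
L(I) = -2 + I/9 (L(I) = -2 + (1*I)/9 = -2 + I/9)
L(-59*U(0, -1)) - 1*(-33626) = (-2 + (-59*(-2 + (-1)**2))/9) - 1*(-33626) = (-2 + (-59*(-2 + 1))/9) + 33626 = (-2 + (-59*(-1))/9) + 33626 = (-2 + (1/9)*59) + 33626 = (-2 + 59/9) + 33626 = 41/9 + 33626 = 302675/9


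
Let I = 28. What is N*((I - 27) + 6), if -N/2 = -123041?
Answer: 1722574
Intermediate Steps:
N = 246082 (N = -2*(-123041) = 246082)
N*((I - 27) + 6) = 246082*((28 - 27) + 6) = 246082*(1 + 6) = 246082*7 = 1722574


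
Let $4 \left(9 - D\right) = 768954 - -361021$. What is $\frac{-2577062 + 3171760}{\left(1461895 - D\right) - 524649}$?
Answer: $\frac{2378792}{4878923} \approx 0.48757$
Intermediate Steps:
$D = - \frac{1129939}{4}$ ($D = 9 - \frac{768954 - -361021}{4} = 9 - \frac{768954 + 361021}{4} = 9 - \frac{1129975}{4} = - \frac{1129939}{4} \approx -2.8249 \cdot 10^{5}$)
$\frac{-2577062 + 3171760}{\left(1461895 - D\right) - 524649} = \frac{-2577062 + 3171760}{\left(1461895 - - \frac{1129939}{4}\right) - 524649} = \frac{594698}{\left(1461895 + \frac{1129939}{4}\right) - 524649} = \frac{594698}{\frac{6977519}{4} - 524649} = \frac{594698}{\frac{4878923}{4}} = 594698 \cdot \frac{4}{4878923} = \frac{2378792}{4878923}$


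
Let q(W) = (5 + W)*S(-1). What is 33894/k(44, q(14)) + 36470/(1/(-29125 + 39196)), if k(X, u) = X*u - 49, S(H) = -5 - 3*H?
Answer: 632104971876/1721 ≈ 3.6729e+8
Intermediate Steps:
q(W) = -10 - 2*W (q(W) = (5 + W)*(-5 - 3*(-1)) = (5 + W)*(-5 + 3) = (5 + W)*(-2) = -10 - 2*W)
k(X, u) = -49 + X*u
33894/k(44, q(14)) + 36470/(1/(-29125 + 39196)) = 33894/(-49 + 44*(-10 - 2*14)) + 36470/(1/(-29125 + 39196)) = 33894/(-49 + 44*(-10 - 28)) + 36470/(1/10071) = 33894/(-49 + 44*(-38)) + 36470/(1/10071) = 33894/(-49 - 1672) + 36470*10071 = 33894/(-1721) + 367289370 = 33894*(-1/1721) + 367289370 = -33894/1721 + 367289370 = 632104971876/1721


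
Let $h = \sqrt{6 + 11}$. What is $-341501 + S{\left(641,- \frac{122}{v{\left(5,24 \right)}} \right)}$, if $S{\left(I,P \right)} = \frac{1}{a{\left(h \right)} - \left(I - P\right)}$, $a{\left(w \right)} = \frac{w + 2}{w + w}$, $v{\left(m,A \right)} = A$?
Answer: $- \frac{348423912925897}{1020272009} - \frac{144 \sqrt{17}}{1020272009} \approx -3.415 \cdot 10^{5}$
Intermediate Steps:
$h = \sqrt{17} \approx 4.1231$
$a{\left(w \right)} = \frac{2 + w}{2 w}$
$S{\left(I,P \right)} = \frac{1}{P - I + \frac{\sqrt{17} \left(2 + \sqrt{17}\right)}{34}}$ ($S{\left(I,P \right)} = \frac{1}{\frac{2 + \sqrt{17}}{2 \sqrt{17}} - \left(I - P\right)} = \frac{1}{\frac{\frac{\sqrt{17}}{17} \left(2 + \sqrt{17}\right)}{2} - \left(I - P\right)} = \frac{1}{\frac{\sqrt{17} \left(2 + \sqrt{17}\right)}{34} - \left(I - P\right)} = \frac{1}{P - I + \frac{\sqrt{17} \left(2 + \sqrt{17}\right)}{34}}$)
$-341501 + S{\left(641,- \frac{122}{v{\left(5,24 \right)}} \right)} = -341501 + \frac{34}{17 - 21794 + 2 \sqrt{17} + 34 \left(- \frac{122}{24}\right)} = -341501 + \frac{34}{17 - 21794 + 2 \sqrt{17} + 34 \left(\left(-122\right) \frac{1}{24}\right)} = -341501 + \frac{34}{17 - 21794 + 2 \sqrt{17} + 34 \left(- \frac{61}{12}\right)} = -341501 + \frac{34}{17 - 21794 + 2 \sqrt{17} - \frac{1037}{6}} = -341501 + \frac{34}{- \frac{131699}{6} + 2 \sqrt{17}}$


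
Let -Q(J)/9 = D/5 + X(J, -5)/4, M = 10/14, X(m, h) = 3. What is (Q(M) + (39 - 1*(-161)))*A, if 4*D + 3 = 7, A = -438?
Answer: -838551/10 ≈ -83855.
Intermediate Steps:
D = 1 (D = -¾ + (¼)*7 = -¾ + 7/4 = 1)
M = 5/7 (M = 10*(1/14) = 5/7 ≈ 0.71429)
Q(J) = -171/20 (Q(J) = -9*(1/5 + 3/4) = -9*(1*(⅕) + 3*(¼)) = -9*(⅕ + ¾) = -9*19/20 = -171/20)
(Q(M) + (39 - 1*(-161)))*A = (-171/20 + (39 - 1*(-161)))*(-438) = (-171/20 + (39 + 161))*(-438) = (-171/20 + 200)*(-438) = (3829/20)*(-438) = -838551/10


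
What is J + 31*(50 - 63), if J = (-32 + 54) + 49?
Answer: -332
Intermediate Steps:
J = 71 (J = 22 + 49 = 71)
J + 31*(50 - 63) = 71 + 31*(50 - 63) = 71 + 31*(-13) = 71 - 403 = -332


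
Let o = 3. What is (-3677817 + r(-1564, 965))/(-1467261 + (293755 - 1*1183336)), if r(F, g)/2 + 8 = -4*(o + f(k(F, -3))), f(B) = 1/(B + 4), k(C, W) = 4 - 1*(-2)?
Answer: 6129763/3928070 ≈ 1.5605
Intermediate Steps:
k(C, W) = 6 (k(C, W) = 4 + 2 = 6)
f(B) = 1/(4 + B)
r(F, g) = -204/5 (r(F, g) = -16 + 2*(-4*(3 + 1/(4 + 6))) = -16 + 2*(-4*(3 + 1/10)) = -16 + 2*(-4*31/10) = -16 + 2*(-62/5) = -16 - 124/5 = -204/5)
(-3677817 + r(-1564, 965))/(-1467261 + (293755 - 1*1183336)) = (-3677817 - 204/5)/(-1467261 + (293755 - 1*1183336)) = -18389289/(5*(-1467261 + (293755 - 1183336))) = -18389289/(5*(-1467261 - 889581)) = -18389289/5/(-2356842) = -18389289/5*(-1/2356842) = 6129763/3928070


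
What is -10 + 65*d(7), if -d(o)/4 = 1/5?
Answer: -62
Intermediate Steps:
d(o) = -4/5
-10 + 65*d(7) = -10 + 65*(-4/5) = -10 - 52 = -62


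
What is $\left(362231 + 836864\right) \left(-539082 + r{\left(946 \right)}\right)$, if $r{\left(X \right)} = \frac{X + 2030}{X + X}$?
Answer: $- \frac{305751288936990}{473} \approx -6.4641 \cdot 10^{11}$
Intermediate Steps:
$r{\left(X \right)} = \frac{2030 + X}{2 X}$
$\left(362231 + 836864\right) \left(-539082 + r{\left(946 \right)}\right) = \left(362231 + 836864\right) \left(-539082 + \frac{2030 + 946}{2 \cdot 946}\right) = 1199095 \left(-539082 + \frac{1}{2} \cdot \frac{1}{946} \cdot 2976\right) = 1199095 \left(-539082 + \frac{744}{473}\right) = 1199095 \left(- \frac{254985042}{473}\right) = - \frac{305751288936990}{473}$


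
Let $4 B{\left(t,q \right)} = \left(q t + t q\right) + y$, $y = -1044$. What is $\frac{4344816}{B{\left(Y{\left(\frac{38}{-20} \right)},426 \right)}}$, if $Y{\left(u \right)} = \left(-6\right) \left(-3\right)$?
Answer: $\frac{1448272}{1191} \approx 1216.0$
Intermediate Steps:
$Y{\left(u \right)} = 18$
$B{\left(t,q \right)} = -261 + \frac{q t}{2}$ ($B{\left(t,q \right)} = \frac{\left(q t + t q\right) - 1044}{4} = \frac{\left(q t + q t\right) - 1044}{4} = \frac{2 q t - 1044}{4} = \frac{-1044 + 2 q t}{4} = -261 + \frac{q t}{2}$)
$\frac{4344816}{B{\left(Y{\left(\frac{38}{-20} \right)},426 \right)}} = \frac{4344816}{-261 + \frac{1}{2} \cdot 426 \cdot 18} = \frac{4344816}{-261 + 3834} = \frac{4344816}{3573} = 4344816 \cdot \frac{1}{3573} = \frac{1448272}{1191}$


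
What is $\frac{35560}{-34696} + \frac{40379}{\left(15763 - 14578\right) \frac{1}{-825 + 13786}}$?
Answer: $\frac{2269773306478}{5139345} \approx 4.4165 \cdot 10^{5}$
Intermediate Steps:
$\frac{35560}{-34696} + \frac{40379}{\left(15763 - 14578\right) \frac{1}{-825 + 13786}} = 35560 \left(- \frac{1}{34696}\right) + \frac{40379}{1185 \cdot \frac{1}{12961}} = - \frac{4445}{4337} + \frac{40379}{1185 \cdot \frac{1}{12961}} = - \frac{4445}{4337} + \frac{40379}{\frac{1185}{12961}} = - \frac{4445}{4337} + 40379 \cdot \frac{12961}{1185} = - \frac{4445}{4337} + \frac{523352219}{1185} = \frac{2269773306478}{5139345}$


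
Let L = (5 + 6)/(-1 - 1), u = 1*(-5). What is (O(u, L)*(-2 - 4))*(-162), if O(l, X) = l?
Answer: -4860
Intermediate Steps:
u = -5
L = -11/2 (L = 11/(-2) = 11*(-1/2) = -11/2 ≈ -5.5000)
(O(u, L)*(-2 - 4))*(-162) = -5*(-2 - 4)*(-162) = -5*(-6)*(-162) = 30*(-162) = -4860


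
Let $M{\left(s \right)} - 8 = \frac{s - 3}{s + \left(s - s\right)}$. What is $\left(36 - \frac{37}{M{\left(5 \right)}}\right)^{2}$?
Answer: $\frac{1760929}{1764} \approx 998.26$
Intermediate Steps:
$M{\left(s \right)} = 8 + \frac{-3 + s}{s}$ ($M{\left(s \right)} = 8 + \frac{s - 3}{s + \left(s - s\right)} = 8 + \frac{-3 + s}{s + 0} = 8 + \frac{-3 + s}{s}$)
$\left(36 - \frac{37}{M{\left(5 \right)}}\right)^{2} = \left(36 - \frac{37}{9 - \frac{3}{5}}\right)^{2} = \left(36 - \frac{37}{\frac{42}{5}}\right)^{2} = \left(36 - \frac{185}{42}\right)^{2} = \left(\frac{1327}{42}\right)^{2} = \frac{1760929}{1764}$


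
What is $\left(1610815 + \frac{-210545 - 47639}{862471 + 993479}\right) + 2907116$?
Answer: $\frac{4192526890633}{927975} \approx 4.5179 \cdot 10^{6}$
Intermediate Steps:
$\left(1610815 + \frac{-210545 - 47639}{862471 + 993479}\right) + 2907116 = \left(1610815 - \frac{258184}{1855950}\right) + 2907116 = \left(1610815 - \frac{129092}{927975}\right) + 2907116 = \frac{1494795920533}{927975} + 2907116 = \frac{4192526890633}{927975}$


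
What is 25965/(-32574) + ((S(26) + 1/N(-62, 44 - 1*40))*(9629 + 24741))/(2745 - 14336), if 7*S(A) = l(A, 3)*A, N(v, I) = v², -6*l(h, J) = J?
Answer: 284767821135/60473364979 ≈ 4.7090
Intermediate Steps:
l(h, J) = -J/6
S(A) = -A/14 (S(A) = ((-⅙*3)*A)/7 = (-A/2)/7 = -A/14)
25965/(-32574) + ((S(26) + 1/N(-62, 44 - 1*40))*(9629 + 24741))/(2745 - 14336) = 25965/(-32574) + ((-1/14*26 + 1/((-62)²))*(9629 + 24741))/(2745 - 14336) = 25965*(-1/32574) + ((-13/7 + 1/3844)*34370)/(-11591) = -8655/10858 + ((-13/7 + 1/3844)*34370)*(-1/11591) = -8655/10858 - 49965/26908*34370*(-1/11591) = -8655/10858 - 122664075/1922*(-1/11591) = -8655/10858 + 122664075/22277902 = 284767821135/60473364979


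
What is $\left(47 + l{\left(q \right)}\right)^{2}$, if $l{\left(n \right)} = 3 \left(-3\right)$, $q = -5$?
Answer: $1444$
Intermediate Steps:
$l{\left(n \right)} = -9$
$\left(47 + l{\left(q \right)}\right)^{2} = \left(47 - 9\right)^{2} = 38^{2} = 1444$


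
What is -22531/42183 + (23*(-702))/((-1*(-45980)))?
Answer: -858531049/969787170 ≈ -0.88528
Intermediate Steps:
-22531/42183 + (23*(-702))/((-1*(-45980))) = -22531*1/42183 - 16146/45980 = -22531/42183 - 16146*1/45980 = -22531/42183 - 8073/22990 = -858531049/969787170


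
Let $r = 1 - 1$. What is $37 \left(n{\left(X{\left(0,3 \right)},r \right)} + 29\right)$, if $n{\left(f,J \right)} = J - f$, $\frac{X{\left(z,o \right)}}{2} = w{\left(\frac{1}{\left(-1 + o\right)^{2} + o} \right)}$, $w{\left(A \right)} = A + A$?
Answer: $\frac{7363}{7} \approx 1051.9$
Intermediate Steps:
$r = 0$ ($r = 1 - 1 = 0$)
$w{\left(A \right)} = 2 A$
$X{\left(z,o \right)} = \frac{4}{o + \left(-1 + o\right)^{2}}$ ($X{\left(z,o \right)} = 2 \frac{2}{\left(-1 + o\right)^{2} + o} = 2 \frac{2}{o + \left(-1 + o\right)^{2}} = \frac{4}{o + \left(-1 + o\right)^{2}}$)
$37 \left(n{\left(X{\left(0,3 \right)},r \right)} + 29\right) = 37 \left(\left(0 - \frac{4}{3 + \left(-1 + 3\right)^{2}}\right) + 29\right) = 37 \left(\left(0 - \frac{4}{3 + 2^{2}}\right) + 29\right) = 37 \left(\left(0 - \frac{4}{3 + 4}\right) + 29\right) = 37 \left(\left(0 - \frac{4}{7}\right) + 29\right) = 37 \left(- \frac{4}{7} + 29\right) = 37 \cdot \frac{199}{7} = \frac{7363}{7}$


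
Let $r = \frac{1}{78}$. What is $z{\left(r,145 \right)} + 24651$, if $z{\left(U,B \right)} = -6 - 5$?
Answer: $24640$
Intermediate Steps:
$r = \frac{1}{78} \approx 0.012821$
$z{\left(U,B \right)} = -11$ ($z{\left(U,B \right)} = -6 - 5 = -11$)
$z{\left(r,145 \right)} + 24651 = -11 + 24651 = 24640$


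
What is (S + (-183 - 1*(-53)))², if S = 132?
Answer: 4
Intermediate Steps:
(S + (-183 - 1*(-53)))² = (132 + (-183 - 1*(-53)))² = (132 + (-183 + 53))² = (132 - 130)² = 2² = 4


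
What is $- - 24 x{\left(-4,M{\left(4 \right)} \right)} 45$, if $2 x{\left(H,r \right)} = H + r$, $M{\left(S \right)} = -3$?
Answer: $-3780$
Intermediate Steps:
$x{\left(H,r \right)} = \frac{H}{2} + \frac{r}{2}$ ($x{\left(H,r \right)} = \frac{H + r}{2} = \frac{H}{2} + \frac{r}{2}$)
$- - 24 x{\left(-4,M{\left(4 \right)} \right)} 45 = - - 24 \left(\frac{1}{2} \left(-4\right) + \frac{1}{2} \left(-3\right)\right) 45 = - - 24 \left(-2 - \frac{3}{2}\right) 45 = - \left(-24\right) \left(- \frac{7}{2}\right) 45 = - 84 \cdot 45 = \left(-1\right) 3780 = -3780$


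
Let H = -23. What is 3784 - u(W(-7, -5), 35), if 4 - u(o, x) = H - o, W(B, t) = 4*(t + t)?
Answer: 3797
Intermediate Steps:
W(B, t) = 8*t (W(B, t) = 4*(2*t) = 8*t)
u(o, x) = 27 + o (u(o, x) = 4 - (-23 - o) = 4 + (23 + o) = 27 + o)
3784 - u(W(-7, -5), 35) = 3784 - (27 + 8*(-5)) = 3784 - (27 - 40) = 3784 - 1*(-13) = 3784 + 13 = 3797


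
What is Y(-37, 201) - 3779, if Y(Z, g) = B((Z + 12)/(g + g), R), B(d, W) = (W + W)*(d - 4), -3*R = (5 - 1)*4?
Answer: -2252609/603 ≈ -3735.7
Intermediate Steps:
R = -16/3 (R = -(5 - 1)*4/3 = -4*4/3 = -⅓*16 = -16/3 ≈ -5.3333)
B(d, W) = 2*W*(-4 + d) (B(d, W) = (2*W)*(-4 + d) = 2*W*(-4 + d))
Y(Z, g) = 128/3 - 16*(12 + Z)/(3*g) (Y(Z, g) = 2*(-16/3)*(-4 + (Z + 12)/(g + g)) = 2*(-16/3)*(-4 + (12 + Z)/((2*g))) = 2*(-16/3)*(-4 + (12 + Z)*(1/(2*g))) = 2*(-16/3)*(-4 + (12 + Z)/(2*g)) = 128/3 - 16*(12 + Z)/(3*g))
Y(-37, 201) - 3779 = (16/3)*(-12 - 1*(-37) + 8*201)/201 - 3779 = (16/3)*(1/201)*(-12 + 37 + 1608) - 3779 = (16/3)*(1/201)*1633 - 3779 = 26128/603 - 3779 = -2252609/603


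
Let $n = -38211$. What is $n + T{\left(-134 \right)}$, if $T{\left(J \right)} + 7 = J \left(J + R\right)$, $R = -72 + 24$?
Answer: $-13830$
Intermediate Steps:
$R = -48$
$T{\left(J \right)} = -7 + J \left(-48 + J\right)$ ($T{\left(J \right)} = -7 + J \left(J - 48\right) = -7 + J \left(-48 + J\right)$)
$n + T{\left(-134 \right)} = -38211 - \left(-6425 - 17956\right) = -38211 + \left(-7 + 17956 + 6432\right) = -38211 + 24381 = -13830$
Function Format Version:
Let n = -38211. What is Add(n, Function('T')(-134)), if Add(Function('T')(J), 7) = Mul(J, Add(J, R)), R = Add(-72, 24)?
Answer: -13830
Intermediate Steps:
R = -48
Function('T')(J) = Add(-7, Mul(J, Add(-48, J))) (Function('T')(J) = Add(-7, Mul(J, Add(J, -48))) = Add(-7, Mul(J, Add(-48, J))))
Add(n, Function('T')(-134)) = Add(-38211, Add(-7, Pow(-134, 2), Mul(-48, -134))) = Add(-38211, Add(-7, 17956, 6432)) = Add(-38211, 24381) = -13830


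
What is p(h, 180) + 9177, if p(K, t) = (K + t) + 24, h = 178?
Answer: 9559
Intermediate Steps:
p(K, t) = 24 + K + t
p(h, 180) + 9177 = (24 + 178 + 180) + 9177 = 382 + 9177 = 9559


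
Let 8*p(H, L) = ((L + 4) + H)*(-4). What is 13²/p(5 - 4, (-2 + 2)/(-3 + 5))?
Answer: -338/5 ≈ -67.600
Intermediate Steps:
p(H, L) = -2 - H/2 - L/2 (p(H, L) = (((L + 4) + H)*(-4))/8 = (((4 + L) + H)*(-4))/8 = ((4 + H + L)*(-4))/8 = (-16 - 4*H - 4*L)/8 = -2 - H/2 - L/2)
13²/p(5 - 4, (-2 + 2)/(-3 + 5)) = 13²/(-2 - (5 - 4)/2 - (-2 + 2)/(2*(-3 + 5))) = 169/(-2 - ½*1 - 0/2) = 169/(-2 - ½ - 0/2) = 169/(-2 - ½ - ½*0) = 169/(-2 - ½ + 0) = 169/(-5/2) = 169*(-⅖) = -338/5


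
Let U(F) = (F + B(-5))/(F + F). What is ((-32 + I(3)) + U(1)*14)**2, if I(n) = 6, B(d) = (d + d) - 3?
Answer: 12100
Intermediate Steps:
B(d) = -3 + 2*d (B(d) = 2*d - 3 = -3 + 2*d)
U(F) = (-13 + F)/(2*F) (U(F) = (F + (-3 + 2*(-5)))/(F + F) = (F + (-3 - 10))/((2*F)) = (F - 13)*(1/(2*F)) = (-13 + F)*(1/(2*F)) = (-13 + F)/(2*F))
((-32 + I(3)) + U(1)*14)**2 = ((-32 + 6) + ((1/2)*(-13 + 1)/1)*14)**2 = (-26 + ((1/2)*1*(-12))*14)**2 = (-26 - 6*14)**2 = (-26 - 84)**2 = (-110)**2 = 12100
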